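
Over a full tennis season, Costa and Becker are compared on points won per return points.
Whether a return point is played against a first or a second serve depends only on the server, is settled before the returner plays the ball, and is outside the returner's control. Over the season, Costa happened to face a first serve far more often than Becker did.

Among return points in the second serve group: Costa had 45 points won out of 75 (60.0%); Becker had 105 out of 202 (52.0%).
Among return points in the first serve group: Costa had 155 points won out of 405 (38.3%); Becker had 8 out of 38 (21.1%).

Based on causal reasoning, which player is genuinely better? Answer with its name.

Within every serve type level Costa has the higher rate, yet pooled Becker does — Simpson's reversal.
Serve type differs across players for reasons unrelated to any effect of the player itself, and it separately predicts the outcome — a classic confounder. We must compare within serve type levels.
Within each level — second serve: 60.0% vs 52.0%; first serve: 38.3% vs 21.1% — Costa is higher every time.

Costa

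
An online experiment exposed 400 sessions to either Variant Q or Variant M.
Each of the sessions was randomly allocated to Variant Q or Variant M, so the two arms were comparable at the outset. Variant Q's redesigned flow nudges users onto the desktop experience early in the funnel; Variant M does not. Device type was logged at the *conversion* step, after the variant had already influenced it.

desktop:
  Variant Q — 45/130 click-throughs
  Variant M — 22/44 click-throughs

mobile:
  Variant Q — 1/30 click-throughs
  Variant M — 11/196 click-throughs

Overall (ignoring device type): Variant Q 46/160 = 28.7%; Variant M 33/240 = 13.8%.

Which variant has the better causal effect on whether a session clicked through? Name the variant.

The device type-specific comparison favours Variant M throughout, but the pooled figures favour Variant Q. The question is whether to condition on device type.
Device type is recorded after the variant and is itself shifted by it — it sits on the causal path from variant to outcome. Conditioning on a mediator would strip out part of the effect we want; the pooled comparison gives the total causal effect.
Pooled: Variant Q 28.7% vs Variant M 13.8%; Variant Q is higher overall.

Variant Q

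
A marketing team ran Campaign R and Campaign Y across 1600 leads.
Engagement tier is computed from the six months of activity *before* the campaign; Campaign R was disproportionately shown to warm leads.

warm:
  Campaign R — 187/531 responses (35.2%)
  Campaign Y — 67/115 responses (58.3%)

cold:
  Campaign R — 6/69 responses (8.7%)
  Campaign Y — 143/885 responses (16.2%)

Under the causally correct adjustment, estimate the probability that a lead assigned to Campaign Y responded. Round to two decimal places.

0.33

Engagement tier is set before the campaign has any effect — it is not caused by the campaign — and it independently drives the outcome. That makes it a confounder, so the causal comparison is within engagement tier levels.
Standardising Campaign Y to the population engagement tier mix: 0.404·67/115 + 0.596·143/885 = 0.332.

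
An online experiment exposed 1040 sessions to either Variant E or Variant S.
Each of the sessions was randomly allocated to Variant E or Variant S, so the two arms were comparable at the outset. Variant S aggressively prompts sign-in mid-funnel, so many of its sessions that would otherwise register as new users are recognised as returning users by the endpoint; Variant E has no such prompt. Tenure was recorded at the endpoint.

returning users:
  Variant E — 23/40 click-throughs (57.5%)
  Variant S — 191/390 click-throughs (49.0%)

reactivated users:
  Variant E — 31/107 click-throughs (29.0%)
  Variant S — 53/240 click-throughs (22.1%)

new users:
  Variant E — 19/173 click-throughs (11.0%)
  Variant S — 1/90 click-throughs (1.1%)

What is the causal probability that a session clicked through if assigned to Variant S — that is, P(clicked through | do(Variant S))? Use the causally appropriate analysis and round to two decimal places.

0.34

User tenure is downstream of the variant. One should not condition on a consequence of treatment, so the overall rates are the right comparison.
So P(outcome | do(Variant S)) is just the pooled rate for Variant S: 245/720 = 0.340.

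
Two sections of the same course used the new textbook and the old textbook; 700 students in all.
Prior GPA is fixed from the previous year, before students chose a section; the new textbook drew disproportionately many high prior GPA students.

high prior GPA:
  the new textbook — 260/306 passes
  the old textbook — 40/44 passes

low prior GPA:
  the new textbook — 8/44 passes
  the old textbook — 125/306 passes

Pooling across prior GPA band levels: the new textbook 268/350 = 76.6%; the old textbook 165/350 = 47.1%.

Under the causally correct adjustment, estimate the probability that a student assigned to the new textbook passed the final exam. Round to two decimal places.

0.52

Nothing the teaching method does changes prior GPA band; the imbalance is an allocation artefact. With prior GPA band also predicting the outcome, the pooled figure is confounded, and the within-stratum comparison is the causal one.
Standardising the new textbook to the population prior GPA band mix: 0.500·260/306 + 0.500·8/44 = 0.516.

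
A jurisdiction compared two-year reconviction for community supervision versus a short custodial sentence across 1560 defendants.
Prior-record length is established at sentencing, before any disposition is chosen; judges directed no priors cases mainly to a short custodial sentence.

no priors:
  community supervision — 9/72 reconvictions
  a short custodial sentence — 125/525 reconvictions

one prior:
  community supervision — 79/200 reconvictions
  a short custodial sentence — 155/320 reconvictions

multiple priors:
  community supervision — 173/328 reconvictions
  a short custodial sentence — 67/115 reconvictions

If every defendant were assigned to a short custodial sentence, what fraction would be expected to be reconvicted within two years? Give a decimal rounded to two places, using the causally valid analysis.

The stratified and pooled comparisons disagree (community supervision wins within each prior-record length; a short custodial sentence wins overall), so the answer turns on the causal role of prior-record length.
The imbalance in prior-record length arose from how defendants were allocated, not from anything the disposition did; and prior-record length independently affects the outcome. The pooled gap is confounded — condition on prior-record length.
Standardising a short custodial sentence to the population prior-record length mix: 0.383·125/525 + 0.333·155/320 + 0.284·67/115 = 0.418.

0.42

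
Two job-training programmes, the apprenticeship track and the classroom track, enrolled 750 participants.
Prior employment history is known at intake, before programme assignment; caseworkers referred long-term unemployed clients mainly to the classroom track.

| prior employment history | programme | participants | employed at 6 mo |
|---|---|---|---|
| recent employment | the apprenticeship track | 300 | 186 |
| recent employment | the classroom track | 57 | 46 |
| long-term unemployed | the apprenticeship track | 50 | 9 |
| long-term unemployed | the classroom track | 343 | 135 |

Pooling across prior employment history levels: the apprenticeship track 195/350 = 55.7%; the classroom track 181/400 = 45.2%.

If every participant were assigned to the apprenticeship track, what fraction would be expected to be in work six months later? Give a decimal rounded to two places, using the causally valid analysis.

Prior employment history satisfies the back-door criterion: it is not a descendant of the programme, and it blocks the spurious path from programme to outcome. Adjusting for it (i.e., using the within-prior employment history rates) gives the causal effect.
Standardising the apprenticeship track to the population prior employment history mix: 0.476·186/300 + 0.524·9/50 = 0.389.

0.39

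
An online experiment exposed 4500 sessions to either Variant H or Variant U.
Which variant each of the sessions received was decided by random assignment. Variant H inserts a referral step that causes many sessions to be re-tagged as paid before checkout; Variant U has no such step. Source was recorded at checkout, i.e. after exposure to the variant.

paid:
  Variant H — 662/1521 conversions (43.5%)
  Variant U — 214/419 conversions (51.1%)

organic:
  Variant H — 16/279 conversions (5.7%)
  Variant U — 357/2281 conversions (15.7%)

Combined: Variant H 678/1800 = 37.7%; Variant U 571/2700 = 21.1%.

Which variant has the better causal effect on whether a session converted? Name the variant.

The traffic source-specific comparison favours Variant U throughout, but the pooled figures favour Variant H. The question is whether to condition on traffic source.
Traffic source is downstream of the variant. One should not condition on a consequence of treatment, so the overall rates are the right comparison.
Pooled: Variant H 37.7% vs Variant U 21.1%; Variant H is higher overall.

Variant H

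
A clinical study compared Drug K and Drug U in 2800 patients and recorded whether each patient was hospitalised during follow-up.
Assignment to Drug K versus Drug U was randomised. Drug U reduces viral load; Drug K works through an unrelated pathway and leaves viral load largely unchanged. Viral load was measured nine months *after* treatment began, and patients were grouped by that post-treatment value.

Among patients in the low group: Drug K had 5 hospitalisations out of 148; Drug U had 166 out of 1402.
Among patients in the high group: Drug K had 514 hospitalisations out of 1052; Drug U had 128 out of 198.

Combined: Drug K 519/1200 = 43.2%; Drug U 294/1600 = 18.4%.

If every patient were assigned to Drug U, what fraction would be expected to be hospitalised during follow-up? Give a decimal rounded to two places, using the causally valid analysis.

0.18

Within every viral load level Drug K has the lower rate, yet pooled Drug U does — Simpson's reversal.
Viral load is downstream of the drug. One should not condition on a consequence of treatment, so the overall rates are the right comparison.
So P(outcome | do(Drug U)) is just the pooled rate for Drug U: 294/1600 = 0.184.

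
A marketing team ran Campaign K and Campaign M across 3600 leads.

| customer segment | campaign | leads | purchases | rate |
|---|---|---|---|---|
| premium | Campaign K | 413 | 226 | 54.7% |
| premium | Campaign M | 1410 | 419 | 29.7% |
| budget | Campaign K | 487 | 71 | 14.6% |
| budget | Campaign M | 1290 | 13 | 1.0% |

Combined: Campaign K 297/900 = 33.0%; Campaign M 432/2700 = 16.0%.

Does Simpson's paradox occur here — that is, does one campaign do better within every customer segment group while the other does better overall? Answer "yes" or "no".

no

Within each customer segment level (premium 54.7% vs 29.7%; budget 14.6% vs 1.0%), Campaign K has the higher rate every time. Pooled: 33.0% vs 16.0% — Campaign K has the higher rate overall. They agree.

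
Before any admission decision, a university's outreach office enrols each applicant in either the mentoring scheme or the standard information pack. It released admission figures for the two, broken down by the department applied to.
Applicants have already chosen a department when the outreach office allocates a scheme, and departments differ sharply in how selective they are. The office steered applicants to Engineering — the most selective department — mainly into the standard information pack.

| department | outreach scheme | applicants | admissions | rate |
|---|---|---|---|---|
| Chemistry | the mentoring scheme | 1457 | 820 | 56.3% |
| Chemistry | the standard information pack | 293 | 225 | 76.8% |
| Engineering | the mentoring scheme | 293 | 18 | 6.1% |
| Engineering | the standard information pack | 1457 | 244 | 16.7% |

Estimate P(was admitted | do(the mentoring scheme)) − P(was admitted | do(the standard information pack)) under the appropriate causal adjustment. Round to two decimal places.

-0.16

The imbalance in department arose from how applicants were allocated, not from anything the outreach scheme did; and department independently affects the outcome. The pooled gap is confounded — condition on department.
Adjusting over the population distribution of department: 0.500·(0.563−0.768) + 0.500·(0.061−0.167) = -0.156.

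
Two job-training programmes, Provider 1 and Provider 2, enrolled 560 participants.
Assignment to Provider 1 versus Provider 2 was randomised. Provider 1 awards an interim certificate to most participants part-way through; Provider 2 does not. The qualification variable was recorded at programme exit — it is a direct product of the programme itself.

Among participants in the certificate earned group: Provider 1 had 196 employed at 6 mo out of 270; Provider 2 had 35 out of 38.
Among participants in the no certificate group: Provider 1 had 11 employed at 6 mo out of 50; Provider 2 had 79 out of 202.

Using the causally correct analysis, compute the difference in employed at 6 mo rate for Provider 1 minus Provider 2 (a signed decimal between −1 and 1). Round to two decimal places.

+0.17

The qualification attained during the programme-specific comparison favours Provider 2 throughout, but the pooled figures favour Provider 1. The question is whether to condition on qualification attained during the programme.
Qualification attained during the programme is downstream of the programme. One should not condition on a consequence of treatment, so the overall rates are the right comparison.
The causal difference is the pooled difference: 0.647 − 0.475 = +0.172.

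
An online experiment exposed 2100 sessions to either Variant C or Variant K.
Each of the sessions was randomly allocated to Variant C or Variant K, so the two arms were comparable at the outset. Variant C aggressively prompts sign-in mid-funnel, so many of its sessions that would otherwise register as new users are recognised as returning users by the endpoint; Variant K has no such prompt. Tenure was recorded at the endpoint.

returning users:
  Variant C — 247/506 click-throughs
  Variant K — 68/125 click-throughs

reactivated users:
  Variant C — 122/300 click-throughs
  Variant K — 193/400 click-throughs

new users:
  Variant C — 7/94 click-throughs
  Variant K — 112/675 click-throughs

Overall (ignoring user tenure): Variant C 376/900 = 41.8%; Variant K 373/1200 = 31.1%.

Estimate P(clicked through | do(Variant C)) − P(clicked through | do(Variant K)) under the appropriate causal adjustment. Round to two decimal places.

User tenure lies on the pathway variant → user tenure → outcome, so adjusting for it blocks the indirect effect. For the total causal effect of variant, use the unadjusted pooled rates.
The causal difference is the pooled difference: 0.418 − 0.311 = +0.107.

+0.11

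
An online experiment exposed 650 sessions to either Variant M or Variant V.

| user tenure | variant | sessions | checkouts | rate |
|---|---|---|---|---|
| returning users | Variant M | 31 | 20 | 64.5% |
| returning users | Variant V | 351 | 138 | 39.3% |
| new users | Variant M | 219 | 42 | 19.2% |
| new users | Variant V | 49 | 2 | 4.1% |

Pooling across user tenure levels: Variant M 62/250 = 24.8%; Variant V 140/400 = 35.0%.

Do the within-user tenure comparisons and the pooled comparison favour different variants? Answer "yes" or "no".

yes

Within each user tenure level (returning users 64.5% vs 39.3%; new users 19.2% vs 4.1%), Variant M has the higher rate every time. Pooled: 24.8% vs 35.0% — Variant V has the higher rate overall. The two comparisons disagree.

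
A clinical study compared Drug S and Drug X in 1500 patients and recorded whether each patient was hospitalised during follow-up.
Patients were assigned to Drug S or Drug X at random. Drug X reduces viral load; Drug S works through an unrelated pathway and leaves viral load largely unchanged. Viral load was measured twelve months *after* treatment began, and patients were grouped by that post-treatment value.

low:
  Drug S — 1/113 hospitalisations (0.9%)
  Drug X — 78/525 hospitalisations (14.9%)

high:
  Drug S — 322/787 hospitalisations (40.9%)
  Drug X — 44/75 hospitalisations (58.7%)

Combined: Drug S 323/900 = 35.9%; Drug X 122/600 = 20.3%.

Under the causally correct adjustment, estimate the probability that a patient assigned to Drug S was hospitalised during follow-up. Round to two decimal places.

The viral load-specific comparison favours Drug S throughout, but the pooled figures favour Drug X. The question is whether to condition on viral load.
Viral load is recorded after the drug and is itself shifted by it — it sits on the causal path from drug to outcome. Conditioning on a mediator would strip out part of the effect we want; the pooled comparison gives the total causal effect.
So P(outcome | do(Drug S)) is just the pooled rate for Drug S: 323/900 = 0.359.

0.36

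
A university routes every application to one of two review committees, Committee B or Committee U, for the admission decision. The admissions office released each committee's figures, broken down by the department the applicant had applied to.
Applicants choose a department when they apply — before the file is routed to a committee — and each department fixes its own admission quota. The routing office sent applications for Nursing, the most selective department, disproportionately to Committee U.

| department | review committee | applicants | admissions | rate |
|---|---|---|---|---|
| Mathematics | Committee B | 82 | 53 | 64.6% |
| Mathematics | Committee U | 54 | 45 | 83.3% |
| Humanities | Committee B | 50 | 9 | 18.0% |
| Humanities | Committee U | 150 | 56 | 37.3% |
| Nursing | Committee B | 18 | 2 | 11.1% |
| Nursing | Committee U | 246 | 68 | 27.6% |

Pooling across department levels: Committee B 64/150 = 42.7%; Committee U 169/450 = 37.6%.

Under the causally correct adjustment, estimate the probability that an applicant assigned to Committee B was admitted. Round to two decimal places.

0.26

The stratified and pooled comparisons disagree (Committee U wins within each department; Committee B wins overall), so the answer turns on the causal role of department.
Nothing the review committee does changes department; the imbalance is an allocation artefact. With department also predicting the outcome, the pooled figure is confounded, and the within-stratum comparison is the causal one.
Standardising Committee B to the population department mix: 0.227·53/82 + 0.333·9/50 + 0.440·2/18 = 0.255.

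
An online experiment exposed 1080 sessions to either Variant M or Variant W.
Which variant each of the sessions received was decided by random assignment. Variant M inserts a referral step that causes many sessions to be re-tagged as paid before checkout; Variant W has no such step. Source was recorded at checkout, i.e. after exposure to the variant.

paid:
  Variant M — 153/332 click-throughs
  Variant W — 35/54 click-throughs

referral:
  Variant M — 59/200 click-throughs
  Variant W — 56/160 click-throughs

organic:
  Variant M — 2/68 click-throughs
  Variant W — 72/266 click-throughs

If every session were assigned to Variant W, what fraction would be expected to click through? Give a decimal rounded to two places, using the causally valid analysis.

The distribution of traffic source is itself part of what the variant does — it is an intermediate outcome. Holding it fixed would remove that part of the effect; the total effect is the pooled difference.
So P(outcome | do(Variant W)) is just the pooled rate for Variant W: 163/480 = 0.340.

0.34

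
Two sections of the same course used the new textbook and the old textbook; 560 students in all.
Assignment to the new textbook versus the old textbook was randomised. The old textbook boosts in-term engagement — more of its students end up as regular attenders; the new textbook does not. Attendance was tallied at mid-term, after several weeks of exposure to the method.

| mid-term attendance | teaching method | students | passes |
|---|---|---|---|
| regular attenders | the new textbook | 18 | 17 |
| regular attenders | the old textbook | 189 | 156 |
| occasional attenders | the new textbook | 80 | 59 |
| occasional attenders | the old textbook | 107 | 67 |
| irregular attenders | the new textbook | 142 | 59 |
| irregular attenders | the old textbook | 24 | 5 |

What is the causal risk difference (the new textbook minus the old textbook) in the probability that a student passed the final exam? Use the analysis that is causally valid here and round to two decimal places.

-0.15

Within every mid-term attendance level the new textbook has the higher rate, yet pooled the old textbook does — Simpson's reversal.
Mid-term attendance lies on the pathway teaching method → mid-term attendance → outcome, so adjusting for it blocks the indirect effect. For the total causal effect of teaching method, use the unadjusted pooled rates.
The causal difference is the pooled difference: 0.562 − 0.713 = -0.150.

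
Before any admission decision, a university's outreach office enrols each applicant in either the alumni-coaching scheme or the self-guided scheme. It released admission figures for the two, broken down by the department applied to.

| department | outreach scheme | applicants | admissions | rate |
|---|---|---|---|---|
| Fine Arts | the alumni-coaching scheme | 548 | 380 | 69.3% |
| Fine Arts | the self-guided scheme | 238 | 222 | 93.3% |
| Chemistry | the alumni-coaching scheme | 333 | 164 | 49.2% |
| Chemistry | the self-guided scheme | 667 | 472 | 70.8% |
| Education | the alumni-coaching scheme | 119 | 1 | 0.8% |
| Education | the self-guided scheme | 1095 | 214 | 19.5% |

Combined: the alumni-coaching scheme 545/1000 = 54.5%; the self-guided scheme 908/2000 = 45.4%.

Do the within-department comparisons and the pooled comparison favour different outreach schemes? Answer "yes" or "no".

yes

Within each department level (Fine Arts 69.3% vs 93.3%; Chemistry 49.2% vs 70.8%; Education 0.8% vs 19.5%), the self-guided scheme has the higher rate every time. Pooled: 54.5% vs 45.4% — the alumni-coaching scheme has the higher rate overall. The two comparisons disagree.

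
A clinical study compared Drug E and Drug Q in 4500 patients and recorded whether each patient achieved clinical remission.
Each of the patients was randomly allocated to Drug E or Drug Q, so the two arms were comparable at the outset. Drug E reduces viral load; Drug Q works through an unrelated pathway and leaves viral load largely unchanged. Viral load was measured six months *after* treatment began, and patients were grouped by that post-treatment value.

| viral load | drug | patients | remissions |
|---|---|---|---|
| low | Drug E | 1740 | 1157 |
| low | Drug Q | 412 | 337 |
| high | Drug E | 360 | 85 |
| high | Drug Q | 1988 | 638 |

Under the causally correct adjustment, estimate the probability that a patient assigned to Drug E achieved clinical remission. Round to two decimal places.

The stratified and pooled comparisons disagree (Drug Q wins within each viral load; Drug E wins overall), so the answer turns on the causal role of viral load.
Viral load is downstream of the drug. One should not condition on a consequence of treatment, so the overall rates are the right comparison.
So P(outcome | do(Drug E)) is just the pooled rate for Drug E: 1242/2100 = 0.591.

0.59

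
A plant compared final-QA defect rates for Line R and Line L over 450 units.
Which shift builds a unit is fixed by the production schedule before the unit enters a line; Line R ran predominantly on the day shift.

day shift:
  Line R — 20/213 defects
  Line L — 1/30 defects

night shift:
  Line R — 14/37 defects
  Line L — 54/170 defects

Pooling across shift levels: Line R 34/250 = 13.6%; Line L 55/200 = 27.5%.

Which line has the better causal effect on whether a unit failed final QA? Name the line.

Since shift is a pre-existing factor (not a product of the line) and it affects the outcome on its own, it is a confounder. The stratified rates, not the pooled rate, identify the causal effect.
Within each level — day shift: 9.4% vs 3.3%; night shift: 37.8% vs 31.8% — Line L is lower every time.

Line L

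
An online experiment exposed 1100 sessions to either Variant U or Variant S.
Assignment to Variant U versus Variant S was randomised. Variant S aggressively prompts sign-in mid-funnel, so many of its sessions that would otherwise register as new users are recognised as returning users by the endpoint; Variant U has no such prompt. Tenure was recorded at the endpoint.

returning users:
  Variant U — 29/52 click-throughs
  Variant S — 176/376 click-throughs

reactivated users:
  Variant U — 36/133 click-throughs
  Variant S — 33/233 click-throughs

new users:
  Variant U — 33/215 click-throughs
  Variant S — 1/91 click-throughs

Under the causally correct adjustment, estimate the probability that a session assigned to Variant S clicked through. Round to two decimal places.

0.30

The user tenure-specific comparison favours Variant U throughout, but the pooled figures favour Variant S. The question is whether to condition on user tenure.
User tenure is recorded after the variant and is itself shifted by it — it sits on the causal path from variant to outcome. Conditioning on a mediator would strip out part of the effect we want; the pooled comparison gives the total causal effect.
So P(outcome | do(Variant S)) is just the pooled rate for Variant S: 210/700 = 0.300.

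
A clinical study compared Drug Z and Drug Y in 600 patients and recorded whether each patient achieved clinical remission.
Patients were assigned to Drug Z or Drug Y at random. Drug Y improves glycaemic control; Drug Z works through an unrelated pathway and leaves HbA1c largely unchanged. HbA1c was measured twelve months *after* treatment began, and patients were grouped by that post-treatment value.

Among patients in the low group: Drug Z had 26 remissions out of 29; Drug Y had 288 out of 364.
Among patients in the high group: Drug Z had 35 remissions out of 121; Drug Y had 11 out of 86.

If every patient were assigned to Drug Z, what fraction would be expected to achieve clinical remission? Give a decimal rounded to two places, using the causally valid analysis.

0.41

The stratified and pooled comparisons disagree (Drug Z wins within each HbA1c; Drug Y wins overall), so the answer turns on the causal role of HbA1c.
HbA1c lies on the pathway drug → HbA1c → outcome, so adjusting for it blocks the indirect effect. For the total causal effect of drug, use the unadjusted pooled rates.
So P(outcome | do(Drug Z)) is just the pooled rate for Drug Z: 61/150 = 0.407.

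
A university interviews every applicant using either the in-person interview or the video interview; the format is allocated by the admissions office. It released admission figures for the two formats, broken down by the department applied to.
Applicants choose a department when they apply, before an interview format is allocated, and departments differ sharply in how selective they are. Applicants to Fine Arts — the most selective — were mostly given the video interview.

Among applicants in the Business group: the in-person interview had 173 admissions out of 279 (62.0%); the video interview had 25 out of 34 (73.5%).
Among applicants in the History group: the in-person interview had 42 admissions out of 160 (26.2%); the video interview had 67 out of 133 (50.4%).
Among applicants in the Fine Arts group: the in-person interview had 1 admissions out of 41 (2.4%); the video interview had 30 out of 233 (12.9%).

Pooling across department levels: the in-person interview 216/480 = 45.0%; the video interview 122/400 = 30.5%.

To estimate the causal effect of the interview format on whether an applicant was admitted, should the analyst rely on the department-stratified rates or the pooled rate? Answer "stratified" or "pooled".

stratified

The imbalance in department arose from how applicants were allocated, not from anything the interview format did; and department independently affects the outcome. The pooled gap is confounded — condition on department.
Within each level — Business: 62.0% vs 73.5%; History: 26.2% vs 50.4%; Fine Arts: 2.4% vs 12.9% — the video interview is higher every time.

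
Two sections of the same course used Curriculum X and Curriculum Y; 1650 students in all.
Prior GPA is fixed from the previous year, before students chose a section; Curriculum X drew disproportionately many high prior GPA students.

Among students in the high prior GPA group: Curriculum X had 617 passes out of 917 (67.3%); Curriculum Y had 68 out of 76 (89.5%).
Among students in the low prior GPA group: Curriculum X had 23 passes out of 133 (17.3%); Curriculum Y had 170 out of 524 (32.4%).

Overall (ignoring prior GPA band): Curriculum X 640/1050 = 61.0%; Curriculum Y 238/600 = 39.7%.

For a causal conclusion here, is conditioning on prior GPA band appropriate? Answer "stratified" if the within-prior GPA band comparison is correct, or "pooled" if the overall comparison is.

stratified

The stratified and pooled comparisons disagree (Curriculum Y wins within each prior GPA band; Curriculum X wins overall), so the answer turns on the causal role of prior GPA band.
The imbalance in prior GPA band arose from how students were allocated, not from anything the teaching method did; and prior GPA band independently affects the outcome. The pooled gap is confounded — condition on prior GPA band.
Within each level — high prior GPA: 67.3% vs 89.5%; low prior GPA: 17.3% vs 32.4% — Curriculum Y is higher every time.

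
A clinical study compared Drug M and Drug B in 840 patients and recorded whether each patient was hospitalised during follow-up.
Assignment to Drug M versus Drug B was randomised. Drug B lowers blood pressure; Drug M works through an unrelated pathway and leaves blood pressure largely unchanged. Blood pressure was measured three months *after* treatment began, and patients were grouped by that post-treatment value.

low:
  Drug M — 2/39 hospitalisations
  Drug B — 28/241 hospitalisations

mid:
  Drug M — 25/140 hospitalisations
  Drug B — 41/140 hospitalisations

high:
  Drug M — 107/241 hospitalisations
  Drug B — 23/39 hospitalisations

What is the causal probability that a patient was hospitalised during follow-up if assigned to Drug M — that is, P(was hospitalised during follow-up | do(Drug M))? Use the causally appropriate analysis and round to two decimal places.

The blood pressure-specific comparison favours Drug M throughout, but the pooled figures favour Drug B. The question is whether to condition on blood pressure.
Blood pressure is downstream of the drug. One should not condition on a consequence of treatment, so the overall rates are the right comparison.
So P(outcome | do(Drug M)) is just the pooled rate for Drug M: 134/420 = 0.319.

0.32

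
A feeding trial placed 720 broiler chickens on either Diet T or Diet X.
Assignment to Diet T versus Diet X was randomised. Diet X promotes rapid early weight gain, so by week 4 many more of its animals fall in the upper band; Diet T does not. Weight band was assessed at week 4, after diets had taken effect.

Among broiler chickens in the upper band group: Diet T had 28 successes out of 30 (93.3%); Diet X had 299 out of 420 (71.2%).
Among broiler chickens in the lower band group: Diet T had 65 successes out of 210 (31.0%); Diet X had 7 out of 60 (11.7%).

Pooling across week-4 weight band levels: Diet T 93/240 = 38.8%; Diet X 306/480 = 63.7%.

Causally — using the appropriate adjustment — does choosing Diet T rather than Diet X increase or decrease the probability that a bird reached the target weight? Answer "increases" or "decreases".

Stratifying would compare diets among broiler chickens the diets themselves sorted into week-4 weight band groups — a form of selection on an intermediate. The unconditioned pooled rates give the total causal effect.
Pooled: Diet T 38.8% vs Diet X 63.7%; Diet X is higher overall.

decreases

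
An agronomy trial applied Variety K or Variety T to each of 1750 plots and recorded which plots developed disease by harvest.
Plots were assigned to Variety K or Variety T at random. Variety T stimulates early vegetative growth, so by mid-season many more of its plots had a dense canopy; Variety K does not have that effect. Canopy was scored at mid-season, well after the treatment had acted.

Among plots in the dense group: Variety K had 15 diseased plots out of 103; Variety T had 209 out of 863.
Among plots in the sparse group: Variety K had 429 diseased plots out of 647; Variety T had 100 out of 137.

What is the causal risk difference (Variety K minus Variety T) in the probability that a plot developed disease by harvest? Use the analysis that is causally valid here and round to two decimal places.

The mid-season canopy-specific comparison favours Variety K throughout, but the pooled figures favour Variety T. The question is whether to condition on mid-season canopy.
Mid-season canopy lies on the pathway variety → mid-season canopy → outcome, so adjusting for it blocks the indirect effect. For the total causal effect of variety, use the unadjusted pooled rates.
The causal difference is the pooled difference: 0.592 − 0.309 = +0.283.

+0.28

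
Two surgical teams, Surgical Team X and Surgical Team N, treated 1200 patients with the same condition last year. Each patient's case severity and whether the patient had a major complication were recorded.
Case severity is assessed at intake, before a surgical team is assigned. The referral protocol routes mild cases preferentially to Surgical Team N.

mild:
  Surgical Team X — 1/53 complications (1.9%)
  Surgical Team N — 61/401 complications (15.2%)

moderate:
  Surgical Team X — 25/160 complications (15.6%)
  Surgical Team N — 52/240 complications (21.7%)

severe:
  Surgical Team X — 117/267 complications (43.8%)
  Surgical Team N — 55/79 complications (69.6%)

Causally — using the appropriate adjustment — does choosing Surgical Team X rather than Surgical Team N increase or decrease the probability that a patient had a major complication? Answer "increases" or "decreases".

The case severity-specific comparison favours Surgical Team X throughout, but the pooled figures favour Surgical Team N. The question is whether to condition on case severity.
Case severity satisfies the back-door criterion: it is not a descendant of the surgical team, and it blocks the spurious path from surgical team to outcome. Adjusting for it (i.e., using the within-case severity rates) gives the causal effect.
Within each level — mild: 1.9% vs 15.2%; moderate: 15.6% vs 21.7%; severe: 43.8% vs 69.6% — Surgical Team X is lower every time.

decreases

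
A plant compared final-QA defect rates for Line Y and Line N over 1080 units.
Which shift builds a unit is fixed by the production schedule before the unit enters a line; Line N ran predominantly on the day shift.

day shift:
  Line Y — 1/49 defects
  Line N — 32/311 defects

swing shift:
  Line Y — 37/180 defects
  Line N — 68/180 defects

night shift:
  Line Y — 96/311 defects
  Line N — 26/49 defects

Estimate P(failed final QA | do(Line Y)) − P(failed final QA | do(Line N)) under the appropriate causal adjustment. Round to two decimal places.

-0.16

Since shift is a pre-existing factor (not a product of the line) and it affects the outcome on its own, it is a confounder. The stratified rates, not the pooled rate, identify the causal effect.
Adjusting over the population distribution of shift: 0.333·(0.020−0.103) + 0.333·(0.206−0.378) + 0.333·(0.309−0.531) = -0.159.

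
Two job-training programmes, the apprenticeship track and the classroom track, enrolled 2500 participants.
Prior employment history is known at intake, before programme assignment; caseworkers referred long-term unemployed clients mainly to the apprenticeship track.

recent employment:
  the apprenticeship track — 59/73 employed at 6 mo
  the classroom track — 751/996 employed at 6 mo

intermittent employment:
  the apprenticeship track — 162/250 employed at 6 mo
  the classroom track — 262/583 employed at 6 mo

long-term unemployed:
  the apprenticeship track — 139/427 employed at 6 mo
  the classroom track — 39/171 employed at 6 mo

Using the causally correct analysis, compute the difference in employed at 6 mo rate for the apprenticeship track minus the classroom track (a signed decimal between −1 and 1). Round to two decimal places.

+0.11

Prior employment history differs across programmes for reasons unrelated to any effect of the programme itself, and it separately predicts the outcome — a classic confounder. We must compare within prior employment history levels.
Adjusting over the population distribution of prior employment history: 0.428·(0.808−0.754) + 0.333·(0.648−0.449) + 0.239·(0.326−0.228) = +0.113.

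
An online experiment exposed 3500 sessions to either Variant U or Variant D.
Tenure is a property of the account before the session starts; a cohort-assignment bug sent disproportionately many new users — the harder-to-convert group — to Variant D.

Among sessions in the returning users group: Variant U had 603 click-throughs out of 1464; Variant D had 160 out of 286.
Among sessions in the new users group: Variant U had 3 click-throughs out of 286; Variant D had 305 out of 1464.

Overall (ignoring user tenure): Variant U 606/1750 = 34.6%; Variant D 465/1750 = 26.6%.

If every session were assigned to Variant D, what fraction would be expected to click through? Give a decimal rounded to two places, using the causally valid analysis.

The stratified and pooled comparisons disagree (Variant D wins within each user tenure; Variant U wins overall), so the answer turns on the causal role of user tenure.
User tenure differs across variants for reasons unrelated to any effect of the variant itself, and it separately predicts the outcome — a classic confounder. We must compare within user tenure levels.
Standardising Variant D to the population user tenure mix: 0.500·160/286 + 0.500·305/1464 = 0.384.

0.38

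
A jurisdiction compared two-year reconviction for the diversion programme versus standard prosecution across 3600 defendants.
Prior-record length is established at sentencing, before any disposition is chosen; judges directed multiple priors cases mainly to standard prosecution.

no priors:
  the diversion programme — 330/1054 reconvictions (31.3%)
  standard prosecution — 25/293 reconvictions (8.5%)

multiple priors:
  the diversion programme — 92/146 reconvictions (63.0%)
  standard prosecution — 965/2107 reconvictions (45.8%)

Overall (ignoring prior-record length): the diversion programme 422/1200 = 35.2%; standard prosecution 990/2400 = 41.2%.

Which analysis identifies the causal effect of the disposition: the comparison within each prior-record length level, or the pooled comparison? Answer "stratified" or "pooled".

stratified

Nothing the disposition does changes prior-record length; the imbalance is an allocation artefact. With prior-record length also predicting the outcome, the pooled figure is confounded, and the within-stratum comparison is the causal one.
Within each level — no priors: 31.3% vs 8.5%; multiple priors: 63.0% vs 45.8% — standard prosecution is lower every time.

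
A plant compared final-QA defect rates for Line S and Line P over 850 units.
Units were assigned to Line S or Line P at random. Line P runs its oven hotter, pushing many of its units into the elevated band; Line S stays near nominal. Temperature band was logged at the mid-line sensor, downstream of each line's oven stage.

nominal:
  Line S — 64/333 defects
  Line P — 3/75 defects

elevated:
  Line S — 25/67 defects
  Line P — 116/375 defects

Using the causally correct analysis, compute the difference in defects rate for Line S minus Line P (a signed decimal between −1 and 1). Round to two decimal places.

Because the line influences in-process temperature band, in-process temperature band is a post-treatment mediator, not a confounder. Stratifying on it would bias the estimate; the causal effect is the crude pooled difference.
The causal difference is the pooled difference: 0.223 − 0.264 = -0.042.

-0.04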